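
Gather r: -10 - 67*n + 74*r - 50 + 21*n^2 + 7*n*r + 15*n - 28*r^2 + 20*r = 21*n^2 - 52*n - 28*r^2 + r*(7*n + 94) - 60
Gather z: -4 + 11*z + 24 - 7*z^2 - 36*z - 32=-7*z^2 - 25*z - 12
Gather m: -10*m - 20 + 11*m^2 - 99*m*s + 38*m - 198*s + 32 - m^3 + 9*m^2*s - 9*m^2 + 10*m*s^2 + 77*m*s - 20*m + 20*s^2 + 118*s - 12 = -m^3 + m^2*(9*s + 2) + m*(10*s^2 - 22*s + 8) + 20*s^2 - 80*s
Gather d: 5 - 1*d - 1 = 4 - d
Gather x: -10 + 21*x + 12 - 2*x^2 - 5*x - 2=-2*x^2 + 16*x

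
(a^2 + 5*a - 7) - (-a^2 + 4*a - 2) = 2*a^2 + a - 5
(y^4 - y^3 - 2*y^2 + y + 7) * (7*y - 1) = 7*y^5 - 8*y^4 - 13*y^3 + 9*y^2 + 48*y - 7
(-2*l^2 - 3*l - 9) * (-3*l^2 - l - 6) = 6*l^4 + 11*l^3 + 42*l^2 + 27*l + 54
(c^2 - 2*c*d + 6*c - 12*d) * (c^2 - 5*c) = c^4 - 2*c^3*d + c^3 - 2*c^2*d - 30*c^2 + 60*c*d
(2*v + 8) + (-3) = 2*v + 5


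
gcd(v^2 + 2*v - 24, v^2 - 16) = v - 4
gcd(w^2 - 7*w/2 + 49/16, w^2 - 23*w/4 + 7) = w - 7/4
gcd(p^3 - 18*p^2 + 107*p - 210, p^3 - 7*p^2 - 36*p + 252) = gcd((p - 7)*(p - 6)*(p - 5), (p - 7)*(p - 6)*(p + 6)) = p^2 - 13*p + 42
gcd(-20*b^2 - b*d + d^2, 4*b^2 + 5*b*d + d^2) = 4*b + d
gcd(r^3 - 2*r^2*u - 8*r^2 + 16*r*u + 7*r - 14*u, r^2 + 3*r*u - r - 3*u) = r - 1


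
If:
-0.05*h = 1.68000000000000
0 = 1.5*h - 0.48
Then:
No Solution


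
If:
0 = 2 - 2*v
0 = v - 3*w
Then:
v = 1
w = 1/3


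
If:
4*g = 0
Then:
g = 0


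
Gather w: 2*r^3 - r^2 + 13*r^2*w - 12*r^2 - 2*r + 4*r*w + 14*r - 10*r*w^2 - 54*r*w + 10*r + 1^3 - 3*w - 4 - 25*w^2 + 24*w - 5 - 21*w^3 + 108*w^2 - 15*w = 2*r^3 - 13*r^2 + 22*r - 21*w^3 + w^2*(83 - 10*r) + w*(13*r^2 - 50*r + 6) - 8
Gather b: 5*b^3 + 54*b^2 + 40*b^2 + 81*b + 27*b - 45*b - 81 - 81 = 5*b^3 + 94*b^2 + 63*b - 162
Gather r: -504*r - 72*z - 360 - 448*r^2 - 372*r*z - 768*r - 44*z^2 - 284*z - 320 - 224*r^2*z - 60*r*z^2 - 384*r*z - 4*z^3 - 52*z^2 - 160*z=r^2*(-224*z - 448) + r*(-60*z^2 - 756*z - 1272) - 4*z^3 - 96*z^2 - 516*z - 680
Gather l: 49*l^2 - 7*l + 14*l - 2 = 49*l^2 + 7*l - 2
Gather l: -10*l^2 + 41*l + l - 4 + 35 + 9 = -10*l^2 + 42*l + 40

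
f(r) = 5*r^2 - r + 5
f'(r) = 10*r - 1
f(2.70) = 38.75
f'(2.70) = 26.00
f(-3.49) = 69.39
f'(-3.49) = -35.90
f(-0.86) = 9.56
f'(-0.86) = -9.60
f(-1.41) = 16.35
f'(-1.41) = -15.10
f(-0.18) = 5.34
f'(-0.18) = -2.80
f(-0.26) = 5.60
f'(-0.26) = -3.60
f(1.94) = 21.88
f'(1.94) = 18.40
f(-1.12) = 12.39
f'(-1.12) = -12.20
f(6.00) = 179.00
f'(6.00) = 59.00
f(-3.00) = 53.00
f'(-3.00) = -31.00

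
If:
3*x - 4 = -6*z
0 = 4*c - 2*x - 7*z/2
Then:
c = 2/3 - z/8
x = 4/3 - 2*z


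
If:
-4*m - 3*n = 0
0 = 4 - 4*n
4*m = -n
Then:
No Solution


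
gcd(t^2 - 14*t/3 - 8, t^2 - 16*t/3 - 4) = t - 6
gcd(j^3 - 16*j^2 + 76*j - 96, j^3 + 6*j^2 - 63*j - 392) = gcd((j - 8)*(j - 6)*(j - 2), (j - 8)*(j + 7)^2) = j - 8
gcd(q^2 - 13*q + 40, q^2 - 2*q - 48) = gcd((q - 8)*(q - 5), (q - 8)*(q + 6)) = q - 8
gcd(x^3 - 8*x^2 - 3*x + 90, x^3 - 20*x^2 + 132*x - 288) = x - 6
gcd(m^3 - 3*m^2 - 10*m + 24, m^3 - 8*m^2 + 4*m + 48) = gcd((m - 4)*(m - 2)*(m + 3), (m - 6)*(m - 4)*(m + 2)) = m - 4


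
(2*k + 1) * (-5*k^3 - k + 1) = -10*k^4 - 5*k^3 - 2*k^2 + k + 1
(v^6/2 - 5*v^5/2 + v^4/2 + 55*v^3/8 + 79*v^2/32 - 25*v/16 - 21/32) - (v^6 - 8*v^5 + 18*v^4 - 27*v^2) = -v^6/2 + 11*v^5/2 - 35*v^4/2 + 55*v^3/8 + 943*v^2/32 - 25*v/16 - 21/32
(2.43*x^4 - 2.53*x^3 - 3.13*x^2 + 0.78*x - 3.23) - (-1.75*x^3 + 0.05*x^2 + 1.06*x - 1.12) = 2.43*x^4 - 0.78*x^3 - 3.18*x^2 - 0.28*x - 2.11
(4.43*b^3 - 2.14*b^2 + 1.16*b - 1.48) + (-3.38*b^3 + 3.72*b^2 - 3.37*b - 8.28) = 1.05*b^3 + 1.58*b^2 - 2.21*b - 9.76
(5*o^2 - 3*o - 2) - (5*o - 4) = 5*o^2 - 8*o + 2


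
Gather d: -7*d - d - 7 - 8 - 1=-8*d - 16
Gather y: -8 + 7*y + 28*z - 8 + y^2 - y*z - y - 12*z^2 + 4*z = y^2 + y*(6 - z) - 12*z^2 + 32*z - 16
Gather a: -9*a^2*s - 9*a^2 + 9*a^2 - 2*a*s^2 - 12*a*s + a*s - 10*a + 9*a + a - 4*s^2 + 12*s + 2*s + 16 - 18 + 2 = -9*a^2*s + a*(-2*s^2 - 11*s) - 4*s^2 + 14*s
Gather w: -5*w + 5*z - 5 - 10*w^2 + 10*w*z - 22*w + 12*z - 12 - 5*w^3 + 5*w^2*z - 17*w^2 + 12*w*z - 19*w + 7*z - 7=-5*w^3 + w^2*(5*z - 27) + w*(22*z - 46) + 24*z - 24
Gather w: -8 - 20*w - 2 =-20*w - 10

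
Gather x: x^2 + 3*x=x^2 + 3*x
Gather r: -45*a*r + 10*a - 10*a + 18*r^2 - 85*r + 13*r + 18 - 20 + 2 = 18*r^2 + r*(-45*a - 72)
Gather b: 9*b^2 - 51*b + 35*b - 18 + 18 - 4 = 9*b^2 - 16*b - 4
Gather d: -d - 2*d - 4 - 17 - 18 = -3*d - 39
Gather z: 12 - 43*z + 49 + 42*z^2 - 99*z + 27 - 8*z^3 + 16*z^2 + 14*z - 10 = -8*z^3 + 58*z^2 - 128*z + 78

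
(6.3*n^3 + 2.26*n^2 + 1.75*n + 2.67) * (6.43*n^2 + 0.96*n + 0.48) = 40.509*n^5 + 20.5798*n^4 + 16.4461*n^3 + 19.9329*n^2 + 3.4032*n + 1.2816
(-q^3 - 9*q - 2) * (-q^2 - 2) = q^5 + 11*q^3 + 2*q^2 + 18*q + 4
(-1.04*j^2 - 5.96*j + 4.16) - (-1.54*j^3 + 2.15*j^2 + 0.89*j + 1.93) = 1.54*j^3 - 3.19*j^2 - 6.85*j + 2.23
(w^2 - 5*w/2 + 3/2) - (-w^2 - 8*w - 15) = 2*w^2 + 11*w/2 + 33/2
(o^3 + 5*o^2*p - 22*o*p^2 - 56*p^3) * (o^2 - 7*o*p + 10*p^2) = o^5 - 2*o^4*p - 47*o^3*p^2 + 148*o^2*p^3 + 172*o*p^4 - 560*p^5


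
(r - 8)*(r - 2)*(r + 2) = r^3 - 8*r^2 - 4*r + 32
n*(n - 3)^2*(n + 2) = n^4 - 4*n^3 - 3*n^2 + 18*n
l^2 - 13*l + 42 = (l - 7)*(l - 6)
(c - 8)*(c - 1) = c^2 - 9*c + 8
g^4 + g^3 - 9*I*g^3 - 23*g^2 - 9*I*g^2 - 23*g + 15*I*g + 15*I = (g + 1)*(g - 5*I)*(g - 3*I)*(g - I)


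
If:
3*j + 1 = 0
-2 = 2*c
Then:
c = -1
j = -1/3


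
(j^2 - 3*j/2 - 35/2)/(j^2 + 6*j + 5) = (2*j^2 - 3*j - 35)/(2*(j^2 + 6*j + 5))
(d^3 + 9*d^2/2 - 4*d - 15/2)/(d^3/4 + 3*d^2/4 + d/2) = 2*(2*d^2 + 7*d - 15)/(d*(d + 2))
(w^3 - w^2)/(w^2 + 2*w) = w*(w - 1)/(w + 2)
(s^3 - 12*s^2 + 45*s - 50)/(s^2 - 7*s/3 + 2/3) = 3*(s^2 - 10*s + 25)/(3*s - 1)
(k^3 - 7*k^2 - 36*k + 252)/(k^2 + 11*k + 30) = (k^2 - 13*k + 42)/(k + 5)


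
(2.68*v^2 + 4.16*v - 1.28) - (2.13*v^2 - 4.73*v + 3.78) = 0.55*v^2 + 8.89*v - 5.06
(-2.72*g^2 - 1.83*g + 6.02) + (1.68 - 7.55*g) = -2.72*g^2 - 9.38*g + 7.7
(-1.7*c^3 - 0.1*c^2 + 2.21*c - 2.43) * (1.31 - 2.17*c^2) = 3.689*c^5 + 0.217*c^4 - 7.0227*c^3 + 5.1421*c^2 + 2.8951*c - 3.1833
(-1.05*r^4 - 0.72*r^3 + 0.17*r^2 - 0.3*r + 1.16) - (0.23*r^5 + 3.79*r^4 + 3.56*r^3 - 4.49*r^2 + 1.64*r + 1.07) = -0.23*r^5 - 4.84*r^4 - 4.28*r^3 + 4.66*r^2 - 1.94*r + 0.0899999999999999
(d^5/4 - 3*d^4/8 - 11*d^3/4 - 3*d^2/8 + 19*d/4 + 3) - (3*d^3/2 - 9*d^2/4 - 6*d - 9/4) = d^5/4 - 3*d^4/8 - 17*d^3/4 + 15*d^2/8 + 43*d/4 + 21/4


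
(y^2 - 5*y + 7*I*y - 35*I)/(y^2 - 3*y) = (y^2 + y*(-5 + 7*I) - 35*I)/(y*(y - 3))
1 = 1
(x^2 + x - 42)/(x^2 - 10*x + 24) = (x + 7)/(x - 4)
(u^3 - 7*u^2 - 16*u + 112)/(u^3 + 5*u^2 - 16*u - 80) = (u - 7)/(u + 5)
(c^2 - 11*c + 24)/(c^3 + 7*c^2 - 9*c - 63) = (c - 8)/(c^2 + 10*c + 21)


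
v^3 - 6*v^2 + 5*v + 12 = (v - 4)*(v - 3)*(v + 1)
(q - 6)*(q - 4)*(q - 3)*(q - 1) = q^4 - 14*q^3 + 67*q^2 - 126*q + 72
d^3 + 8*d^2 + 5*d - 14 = (d - 1)*(d + 2)*(d + 7)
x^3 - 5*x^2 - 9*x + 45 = (x - 5)*(x - 3)*(x + 3)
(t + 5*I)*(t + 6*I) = t^2 + 11*I*t - 30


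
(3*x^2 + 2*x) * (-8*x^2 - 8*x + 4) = -24*x^4 - 40*x^3 - 4*x^2 + 8*x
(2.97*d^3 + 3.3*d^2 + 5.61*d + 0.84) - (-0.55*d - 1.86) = 2.97*d^3 + 3.3*d^2 + 6.16*d + 2.7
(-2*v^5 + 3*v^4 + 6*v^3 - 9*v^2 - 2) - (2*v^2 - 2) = -2*v^5 + 3*v^4 + 6*v^3 - 11*v^2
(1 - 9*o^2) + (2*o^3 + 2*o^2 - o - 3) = 2*o^3 - 7*o^2 - o - 2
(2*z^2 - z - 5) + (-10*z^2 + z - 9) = -8*z^2 - 14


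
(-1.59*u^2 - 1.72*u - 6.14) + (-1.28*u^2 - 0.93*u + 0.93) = -2.87*u^2 - 2.65*u - 5.21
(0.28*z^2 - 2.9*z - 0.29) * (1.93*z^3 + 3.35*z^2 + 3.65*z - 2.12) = 0.5404*z^5 - 4.659*z^4 - 9.2527*z^3 - 12.1501*z^2 + 5.0895*z + 0.6148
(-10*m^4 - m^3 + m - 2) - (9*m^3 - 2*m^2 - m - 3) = -10*m^4 - 10*m^3 + 2*m^2 + 2*m + 1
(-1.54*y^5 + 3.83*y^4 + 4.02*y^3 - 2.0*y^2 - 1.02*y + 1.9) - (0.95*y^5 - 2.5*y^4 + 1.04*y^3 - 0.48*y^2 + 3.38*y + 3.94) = -2.49*y^5 + 6.33*y^4 + 2.98*y^3 - 1.52*y^2 - 4.4*y - 2.04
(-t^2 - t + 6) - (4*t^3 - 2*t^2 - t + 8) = -4*t^3 + t^2 - 2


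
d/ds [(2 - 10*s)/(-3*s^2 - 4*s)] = 2*(-15*s^2 + 6*s + 4)/(s^2*(9*s^2 + 24*s + 16))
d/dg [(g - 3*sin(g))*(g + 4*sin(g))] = g*cos(g) + 2*g + sin(g) - 12*sin(2*g)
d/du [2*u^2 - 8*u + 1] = 4*u - 8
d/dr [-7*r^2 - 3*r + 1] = -14*r - 3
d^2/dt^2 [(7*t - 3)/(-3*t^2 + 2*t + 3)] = 2*(4*(3*t - 1)^2*(7*t - 3) + (63*t - 23)*(-3*t^2 + 2*t + 3))/(-3*t^2 + 2*t + 3)^3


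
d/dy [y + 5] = 1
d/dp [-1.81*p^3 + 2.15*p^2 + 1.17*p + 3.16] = -5.43*p^2 + 4.3*p + 1.17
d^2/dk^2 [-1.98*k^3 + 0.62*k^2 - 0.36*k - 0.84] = 1.24 - 11.88*k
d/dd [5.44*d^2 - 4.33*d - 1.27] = 10.88*d - 4.33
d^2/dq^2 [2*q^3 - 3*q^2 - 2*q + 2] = 12*q - 6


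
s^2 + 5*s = s*(s + 5)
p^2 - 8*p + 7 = (p - 7)*(p - 1)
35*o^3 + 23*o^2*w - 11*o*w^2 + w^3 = (-7*o + w)*(-5*o + w)*(o + w)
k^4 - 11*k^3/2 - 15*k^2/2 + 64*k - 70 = (k - 5)*(k - 2)^2*(k + 7/2)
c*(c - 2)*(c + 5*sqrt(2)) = c^3 - 2*c^2 + 5*sqrt(2)*c^2 - 10*sqrt(2)*c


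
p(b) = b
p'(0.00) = 1.00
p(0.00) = 0.00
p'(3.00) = 1.00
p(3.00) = 3.00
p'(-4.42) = 1.00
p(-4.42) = -4.42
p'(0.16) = 1.00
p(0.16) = 0.16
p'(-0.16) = 1.00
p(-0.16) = -0.16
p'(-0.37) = 1.00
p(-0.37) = -0.37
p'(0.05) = 1.00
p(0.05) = 0.05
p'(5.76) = 1.00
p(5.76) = 5.76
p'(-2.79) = 1.00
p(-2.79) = -2.79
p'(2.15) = 1.00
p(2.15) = 2.15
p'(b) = 1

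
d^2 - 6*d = d*(d - 6)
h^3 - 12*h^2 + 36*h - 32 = (h - 8)*(h - 2)^2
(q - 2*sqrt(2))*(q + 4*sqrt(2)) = q^2 + 2*sqrt(2)*q - 16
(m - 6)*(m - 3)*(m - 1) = m^3 - 10*m^2 + 27*m - 18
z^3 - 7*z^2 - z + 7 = (z - 7)*(z - 1)*(z + 1)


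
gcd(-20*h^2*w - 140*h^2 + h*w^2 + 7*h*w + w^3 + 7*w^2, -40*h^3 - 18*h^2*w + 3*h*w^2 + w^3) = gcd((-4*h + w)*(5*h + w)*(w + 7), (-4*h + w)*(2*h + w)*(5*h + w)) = -20*h^2 + h*w + w^2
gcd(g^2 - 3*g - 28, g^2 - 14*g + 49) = g - 7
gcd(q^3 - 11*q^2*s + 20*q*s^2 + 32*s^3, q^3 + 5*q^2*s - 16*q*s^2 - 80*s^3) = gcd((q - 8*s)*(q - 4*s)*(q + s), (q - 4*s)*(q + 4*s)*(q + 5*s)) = q - 4*s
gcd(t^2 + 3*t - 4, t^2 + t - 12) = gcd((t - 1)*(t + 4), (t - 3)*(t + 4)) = t + 4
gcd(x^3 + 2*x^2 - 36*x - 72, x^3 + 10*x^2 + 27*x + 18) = x + 6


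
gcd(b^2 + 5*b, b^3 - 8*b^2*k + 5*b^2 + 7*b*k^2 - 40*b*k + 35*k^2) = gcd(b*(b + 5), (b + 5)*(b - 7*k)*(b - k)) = b + 5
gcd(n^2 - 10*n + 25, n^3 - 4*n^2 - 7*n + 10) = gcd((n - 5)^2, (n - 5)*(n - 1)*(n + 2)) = n - 5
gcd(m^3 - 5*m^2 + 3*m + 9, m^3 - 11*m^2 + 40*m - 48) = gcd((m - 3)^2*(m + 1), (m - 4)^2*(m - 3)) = m - 3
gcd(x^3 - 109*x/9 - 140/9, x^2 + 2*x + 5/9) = x + 5/3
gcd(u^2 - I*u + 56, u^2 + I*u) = 1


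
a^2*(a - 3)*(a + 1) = a^4 - 2*a^3 - 3*a^2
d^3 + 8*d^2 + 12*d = d*(d + 2)*(d + 6)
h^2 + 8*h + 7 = (h + 1)*(h + 7)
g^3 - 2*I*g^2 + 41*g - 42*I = (g - 7*I)*(g - I)*(g + 6*I)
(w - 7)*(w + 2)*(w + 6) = w^3 + w^2 - 44*w - 84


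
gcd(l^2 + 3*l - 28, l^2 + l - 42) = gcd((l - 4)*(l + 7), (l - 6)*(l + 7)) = l + 7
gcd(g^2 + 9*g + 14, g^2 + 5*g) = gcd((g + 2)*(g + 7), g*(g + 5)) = 1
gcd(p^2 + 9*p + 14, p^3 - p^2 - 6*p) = p + 2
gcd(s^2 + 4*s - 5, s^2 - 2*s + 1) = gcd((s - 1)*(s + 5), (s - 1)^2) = s - 1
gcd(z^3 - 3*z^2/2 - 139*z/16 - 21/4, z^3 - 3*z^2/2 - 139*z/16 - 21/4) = z^3 - 3*z^2/2 - 139*z/16 - 21/4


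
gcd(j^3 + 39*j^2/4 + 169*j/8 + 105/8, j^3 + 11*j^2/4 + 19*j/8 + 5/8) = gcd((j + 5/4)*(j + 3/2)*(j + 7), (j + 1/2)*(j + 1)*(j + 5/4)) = j + 5/4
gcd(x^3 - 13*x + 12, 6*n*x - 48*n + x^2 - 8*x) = 1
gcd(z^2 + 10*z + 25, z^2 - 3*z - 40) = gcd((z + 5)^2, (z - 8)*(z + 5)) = z + 5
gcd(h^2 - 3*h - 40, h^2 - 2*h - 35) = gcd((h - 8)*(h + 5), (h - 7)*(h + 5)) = h + 5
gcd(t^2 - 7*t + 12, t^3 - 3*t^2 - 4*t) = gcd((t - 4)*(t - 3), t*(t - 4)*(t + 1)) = t - 4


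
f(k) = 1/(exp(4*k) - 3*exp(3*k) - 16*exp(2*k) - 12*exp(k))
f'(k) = (-4*exp(4*k) + 9*exp(3*k) + 32*exp(2*k) + 12*exp(k))/(exp(4*k) - 3*exp(3*k) - 16*exp(2*k) - 12*exp(k))^2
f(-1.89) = -0.46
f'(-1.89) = 0.54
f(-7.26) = -118.41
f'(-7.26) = 118.52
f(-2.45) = -0.86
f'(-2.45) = 0.96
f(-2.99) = -1.55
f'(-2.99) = 1.65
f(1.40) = -0.00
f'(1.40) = 0.00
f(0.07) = -0.03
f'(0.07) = 0.05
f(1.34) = -0.00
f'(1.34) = 0.00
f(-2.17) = -0.63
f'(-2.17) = 0.72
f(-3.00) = -1.57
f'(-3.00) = 1.67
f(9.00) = 0.00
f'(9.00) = 0.00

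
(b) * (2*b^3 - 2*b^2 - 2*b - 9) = 2*b^4 - 2*b^3 - 2*b^2 - 9*b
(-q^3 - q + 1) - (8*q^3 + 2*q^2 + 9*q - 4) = -9*q^3 - 2*q^2 - 10*q + 5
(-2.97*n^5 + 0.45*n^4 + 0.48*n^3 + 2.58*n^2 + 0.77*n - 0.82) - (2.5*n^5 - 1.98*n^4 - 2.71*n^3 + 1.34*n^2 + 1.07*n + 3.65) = -5.47*n^5 + 2.43*n^4 + 3.19*n^3 + 1.24*n^2 - 0.3*n - 4.47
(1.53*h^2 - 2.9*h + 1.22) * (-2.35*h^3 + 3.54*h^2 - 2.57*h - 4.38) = -3.5955*h^5 + 12.2312*h^4 - 17.0651*h^3 + 5.0704*h^2 + 9.5666*h - 5.3436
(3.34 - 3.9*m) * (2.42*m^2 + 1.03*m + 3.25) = -9.438*m^3 + 4.0658*m^2 - 9.2348*m + 10.855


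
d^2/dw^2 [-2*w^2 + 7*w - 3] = -4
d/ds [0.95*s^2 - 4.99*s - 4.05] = 1.9*s - 4.99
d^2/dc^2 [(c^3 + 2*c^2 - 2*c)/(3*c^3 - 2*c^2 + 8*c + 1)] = 6*(8*c^6 - 42*c^5 - 42*c^4 + 32*c^3 + 24*c^2 - 3*c + 6)/(27*c^9 - 54*c^8 + 252*c^7 - 269*c^6 + 636*c^5 - 228*c^4 + 425*c^3 + 186*c^2 + 24*c + 1)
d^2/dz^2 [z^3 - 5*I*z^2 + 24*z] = 6*z - 10*I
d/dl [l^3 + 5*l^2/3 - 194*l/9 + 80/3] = 3*l^2 + 10*l/3 - 194/9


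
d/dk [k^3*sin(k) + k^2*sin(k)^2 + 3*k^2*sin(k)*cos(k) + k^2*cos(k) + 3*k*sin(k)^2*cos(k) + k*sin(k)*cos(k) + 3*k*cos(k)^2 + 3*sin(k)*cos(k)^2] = k^3*cos(k) + 2*k^2*sin(k) + k^2*sin(2*k) + 3*k^2*cos(2*k) - 3*k*sin(k)/4 + 9*k*sin(3*k)/4 + 2*k*cos(k) + k + sin(2*k)/2 + 3*cos(k)/2 + 3*cos(2*k)/2 + 3*cos(3*k)/2 + 3/2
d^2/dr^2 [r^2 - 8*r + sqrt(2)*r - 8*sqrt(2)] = 2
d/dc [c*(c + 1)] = 2*c + 1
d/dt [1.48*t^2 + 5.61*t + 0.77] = 2.96*t + 5.61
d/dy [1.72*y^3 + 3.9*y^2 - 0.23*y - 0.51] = 5.16*y^2 + 7.8*y - 0.23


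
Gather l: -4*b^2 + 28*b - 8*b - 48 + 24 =-4*b^2 + 20*b - 24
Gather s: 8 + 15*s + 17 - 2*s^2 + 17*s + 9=-2*s^2 + 32*s + 34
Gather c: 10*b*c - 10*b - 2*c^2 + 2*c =-10*b - 2*c^2 + c*(10*b + 2)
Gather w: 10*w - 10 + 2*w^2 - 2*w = 2*w^2 + 8*w - 10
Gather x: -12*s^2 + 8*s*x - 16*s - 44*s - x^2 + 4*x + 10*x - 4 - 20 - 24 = -12*s^2 - 60*s - x^2 + x*(8*s + 14) - 48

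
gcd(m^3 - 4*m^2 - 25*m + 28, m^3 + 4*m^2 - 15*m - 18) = 1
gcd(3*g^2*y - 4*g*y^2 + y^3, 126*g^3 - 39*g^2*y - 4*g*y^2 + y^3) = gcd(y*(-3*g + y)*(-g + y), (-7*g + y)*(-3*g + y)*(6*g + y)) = -3*g + y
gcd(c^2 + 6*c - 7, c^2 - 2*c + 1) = c - 1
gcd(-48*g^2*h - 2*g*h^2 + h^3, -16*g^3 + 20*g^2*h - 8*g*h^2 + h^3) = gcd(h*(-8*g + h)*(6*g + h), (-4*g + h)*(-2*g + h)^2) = 1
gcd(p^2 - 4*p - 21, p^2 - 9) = p + 3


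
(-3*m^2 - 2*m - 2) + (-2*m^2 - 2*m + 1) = -5*m^2 - 4*m - 1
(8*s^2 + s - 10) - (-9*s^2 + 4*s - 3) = 17*s^2 - 3*s - 7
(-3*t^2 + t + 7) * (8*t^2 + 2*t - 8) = -24*t^4 + 2*t^3 + 82*t^2 + 6*t - 56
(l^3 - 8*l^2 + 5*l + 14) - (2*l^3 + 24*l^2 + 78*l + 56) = -l^3 - 32*l^2 - 73*l - 42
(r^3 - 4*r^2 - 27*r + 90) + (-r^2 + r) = r^3 - 5*r^2 - 26*r + 90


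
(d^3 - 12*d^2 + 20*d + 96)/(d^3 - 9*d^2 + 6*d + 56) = (d^2 - 14*d + 48)/(d^2 - 11*d + 28)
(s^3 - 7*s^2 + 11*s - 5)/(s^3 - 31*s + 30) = (s - 1)/(s + 6)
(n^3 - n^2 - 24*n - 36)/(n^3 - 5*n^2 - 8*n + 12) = (n + 3)/(n - 1)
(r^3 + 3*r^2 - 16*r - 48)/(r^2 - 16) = r + 3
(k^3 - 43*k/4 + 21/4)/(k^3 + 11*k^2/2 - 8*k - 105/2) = (k - 1/2)/(k + 5)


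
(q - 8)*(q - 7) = q^2 - 15*q + 56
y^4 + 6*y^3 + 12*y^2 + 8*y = y*(y + 2)^3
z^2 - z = z*(z - 1)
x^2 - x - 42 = (x - 7)*(x + 6)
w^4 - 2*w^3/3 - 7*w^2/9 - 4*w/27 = w*(w - 4/3)*(w + 1/3)^2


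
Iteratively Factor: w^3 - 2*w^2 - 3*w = (w + 1)*(w^2 - 3*w) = w*(w + 1)*(w - 3)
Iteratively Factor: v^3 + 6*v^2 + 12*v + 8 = (v + 2)*(v^2 + 4*v + 4) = (v + 2)^2*(v + 2)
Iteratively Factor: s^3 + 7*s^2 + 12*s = (s)*(s^2 + 7*s + 12) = s*(s + 4)*(s + 3)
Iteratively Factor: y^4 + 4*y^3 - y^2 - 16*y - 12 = (y - 2)*(y^3 + 6*y^2 + 11*y + 6) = (y - 2)*(y + 1)*(y^2 + 5*y + 6) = (y - 2)*(y + 1)*(y + 2)*(y + 3)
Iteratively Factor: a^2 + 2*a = (a + 2)*(a)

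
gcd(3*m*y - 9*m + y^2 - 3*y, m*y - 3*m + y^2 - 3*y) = y - 3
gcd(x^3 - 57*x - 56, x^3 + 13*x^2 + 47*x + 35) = x^2 + 8*x + 7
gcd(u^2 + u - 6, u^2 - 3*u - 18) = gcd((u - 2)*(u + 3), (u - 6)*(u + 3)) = u + 3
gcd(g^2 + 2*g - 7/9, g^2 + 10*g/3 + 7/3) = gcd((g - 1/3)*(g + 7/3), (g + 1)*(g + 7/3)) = g + 7/3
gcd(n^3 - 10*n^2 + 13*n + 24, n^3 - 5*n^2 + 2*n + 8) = n + 1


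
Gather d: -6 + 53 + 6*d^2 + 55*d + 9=6*d^2 + 55*d + 56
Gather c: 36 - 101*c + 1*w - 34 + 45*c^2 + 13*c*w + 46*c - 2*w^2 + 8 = 45*c^2 + c*(13*w - 55) - 2*w^2 + w + 10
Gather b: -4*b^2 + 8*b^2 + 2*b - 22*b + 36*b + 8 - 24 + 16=4*b^2 + 16*b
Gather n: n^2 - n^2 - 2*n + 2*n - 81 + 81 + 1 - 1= 0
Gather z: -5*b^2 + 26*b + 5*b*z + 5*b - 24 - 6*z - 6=-5*b^2 + 31*b + z*(5*b - 6) - 30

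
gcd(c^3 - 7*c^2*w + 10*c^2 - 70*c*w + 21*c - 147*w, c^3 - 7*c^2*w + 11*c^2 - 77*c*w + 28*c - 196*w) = -c^2 + 7*c*w - 7*c + 49*w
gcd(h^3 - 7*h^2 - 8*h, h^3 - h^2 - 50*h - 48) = h^2 - 7*h - 8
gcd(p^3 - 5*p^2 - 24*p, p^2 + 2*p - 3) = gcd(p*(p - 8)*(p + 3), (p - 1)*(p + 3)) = p + 3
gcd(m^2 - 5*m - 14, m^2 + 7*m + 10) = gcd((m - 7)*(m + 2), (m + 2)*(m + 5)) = m + 2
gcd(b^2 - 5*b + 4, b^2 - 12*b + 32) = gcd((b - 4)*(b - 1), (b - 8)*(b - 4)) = b - 4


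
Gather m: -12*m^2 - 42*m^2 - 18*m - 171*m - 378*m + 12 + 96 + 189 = -54*m^2 - 567*m + 297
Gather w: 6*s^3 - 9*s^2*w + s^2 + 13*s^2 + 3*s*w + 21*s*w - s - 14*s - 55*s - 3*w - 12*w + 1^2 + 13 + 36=6*s^3 + 14*s^2 - 70*s + w*(-9*s^2 + 24*s - 15) + 50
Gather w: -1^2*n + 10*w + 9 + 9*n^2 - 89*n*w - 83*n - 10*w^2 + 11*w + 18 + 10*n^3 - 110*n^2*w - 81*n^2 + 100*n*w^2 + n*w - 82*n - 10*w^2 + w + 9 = 10*n^3 - 72*n^2 - 166*n + w^2*(100*n - 20) + w*(-110*n^2 - 88*n + 22) + 36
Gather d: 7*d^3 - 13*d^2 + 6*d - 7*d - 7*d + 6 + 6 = 7*d^3 - 13*d^2 - 8*d + 12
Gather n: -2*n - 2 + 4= 2 - 2*n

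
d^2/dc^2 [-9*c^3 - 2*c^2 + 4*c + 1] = -54*c - 4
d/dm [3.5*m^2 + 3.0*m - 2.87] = 7.0*m + 3.0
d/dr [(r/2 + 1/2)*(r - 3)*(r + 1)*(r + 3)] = 2*r^3 + 3*r^2 - 8*r - 9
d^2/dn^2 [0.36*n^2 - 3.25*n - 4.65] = 0.720000000000000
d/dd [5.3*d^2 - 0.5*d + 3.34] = 10.6*d - 0.5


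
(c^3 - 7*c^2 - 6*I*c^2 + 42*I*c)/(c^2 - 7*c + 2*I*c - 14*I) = c*(c - 6*I)/(c + 2*I)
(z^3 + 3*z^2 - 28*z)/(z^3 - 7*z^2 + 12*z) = (z + 7)/(z - 3)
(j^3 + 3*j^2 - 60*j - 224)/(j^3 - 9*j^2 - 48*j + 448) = (j + 4)/(j - 8)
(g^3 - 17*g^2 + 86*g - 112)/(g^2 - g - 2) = (g^2 - 15*g + 56)/(g + 1)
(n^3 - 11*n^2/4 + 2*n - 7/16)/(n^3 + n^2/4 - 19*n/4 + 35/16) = (2*n - 1)/(2*n + 5)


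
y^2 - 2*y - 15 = (y - 5)*(y + 3)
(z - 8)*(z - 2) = z^2 - 10*z + 16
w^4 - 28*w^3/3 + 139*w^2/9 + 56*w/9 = w*(w - 7)*(w - 8/3)*(w + 1/3)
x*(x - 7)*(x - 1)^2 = x^4 - 9*x^3 + 15*x^2 - 7*x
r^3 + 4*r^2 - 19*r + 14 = (r - 2)*(r - 1)*(r + 7)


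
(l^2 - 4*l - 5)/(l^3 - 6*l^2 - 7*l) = (l - 5)/(l*(l - 7))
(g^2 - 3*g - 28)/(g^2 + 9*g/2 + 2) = 2*(g - 7)/(2*g + 1)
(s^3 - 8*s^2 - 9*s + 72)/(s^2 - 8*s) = s - 9/s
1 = 1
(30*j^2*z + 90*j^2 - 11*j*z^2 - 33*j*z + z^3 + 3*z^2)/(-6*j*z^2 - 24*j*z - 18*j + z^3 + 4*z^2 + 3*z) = (-5*j + z)/(z + 1)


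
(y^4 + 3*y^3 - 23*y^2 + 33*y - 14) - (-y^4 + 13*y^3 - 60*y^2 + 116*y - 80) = 2*y^4 - 10*y^3 + 37*y^2 - 83*y + 66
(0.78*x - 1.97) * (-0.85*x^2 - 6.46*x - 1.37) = -0.663*x^3 - 3.3643*x^2 + 11.6576*x + 2.6989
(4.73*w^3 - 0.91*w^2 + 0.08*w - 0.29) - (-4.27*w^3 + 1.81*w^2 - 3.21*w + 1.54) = 9.0*w^3 - 2.72*w^2 + 3.29*w - 1.83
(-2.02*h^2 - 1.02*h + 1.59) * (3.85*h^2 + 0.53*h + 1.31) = -7.777*h^4 - 4.9976*h^3 + 2.9347*h^2 - 0.4935*h + 2.0829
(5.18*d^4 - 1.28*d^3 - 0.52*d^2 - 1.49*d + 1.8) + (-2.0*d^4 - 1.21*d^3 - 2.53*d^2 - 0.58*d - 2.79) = 3.18*d^4 - 2.49*d^3 - 3.05*d^2 - 2.07*d - 0.99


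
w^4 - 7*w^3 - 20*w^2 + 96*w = w*(w - 8)*(w - 3)*(w + 4)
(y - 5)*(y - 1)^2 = y^3 - 7*y^2 + 11*y - 5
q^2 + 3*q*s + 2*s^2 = (q + s)*(q + 2*s)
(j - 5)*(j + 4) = j^2 - j - 20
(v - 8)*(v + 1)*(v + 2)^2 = v^4 - 3*v^3 - 32*v^2 - 60*v - 32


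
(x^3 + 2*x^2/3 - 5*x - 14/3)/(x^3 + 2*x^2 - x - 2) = (x - 7/3)/(x - 1)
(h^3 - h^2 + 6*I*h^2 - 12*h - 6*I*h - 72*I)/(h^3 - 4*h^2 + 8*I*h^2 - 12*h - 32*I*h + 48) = (h + 3)/(h + 2*I)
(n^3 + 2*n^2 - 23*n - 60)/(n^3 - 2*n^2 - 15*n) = (n + 4)/n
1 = 1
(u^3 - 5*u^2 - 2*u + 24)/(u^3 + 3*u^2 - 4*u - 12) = (u^2 - 7*u + 12)/(u^2 + u - 6)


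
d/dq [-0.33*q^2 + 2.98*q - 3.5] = 2.98 - 0.66*q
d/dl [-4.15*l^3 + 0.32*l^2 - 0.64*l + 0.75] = -12.45*l^2 + 0.64*l - 0.64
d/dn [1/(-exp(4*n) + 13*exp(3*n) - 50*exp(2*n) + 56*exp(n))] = (4*exp(3*n) - 39*exp(2*n) + 100*exp(n) - 56)*exp(-n)/(exp(3*n) - 13*exp(2*n) + 50*exp(n) - 56)^2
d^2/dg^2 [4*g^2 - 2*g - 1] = 8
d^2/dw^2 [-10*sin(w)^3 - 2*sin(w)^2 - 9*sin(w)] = 90*sin(w)^3 + 8*sin(w)^2 - 51*sin(w) - 4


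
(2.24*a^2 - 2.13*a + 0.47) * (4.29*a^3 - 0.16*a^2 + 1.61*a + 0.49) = 9.6096*a^5 - 9.4961*a^4 + 5.9635*a^3 - 2.4069*a^2 - 0.287*a + 0.2303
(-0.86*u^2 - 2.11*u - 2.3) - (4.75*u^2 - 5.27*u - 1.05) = -5.61*u^2 + 3.16*u - 1.25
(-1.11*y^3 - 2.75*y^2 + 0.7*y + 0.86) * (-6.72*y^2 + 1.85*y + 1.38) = 7.4592*y^5 + 16.4265*y^4 - 11.3233*y^3 - 8.2792*y^2 + 2.557*y + 1.1868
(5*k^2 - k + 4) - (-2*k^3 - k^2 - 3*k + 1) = 2*k^3 + 6*k^2 + 2*k + 3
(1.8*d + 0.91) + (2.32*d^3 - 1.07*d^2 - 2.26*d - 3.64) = 2.32*d^3 - 1.07*d^2 - 0.46*d - 2.73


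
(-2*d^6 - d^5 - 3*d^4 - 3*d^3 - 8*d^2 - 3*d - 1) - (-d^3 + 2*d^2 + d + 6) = -2*d^6 - d^5 - 3*d^4 - 2*d^3 - 10*d^2 - 4*d - 7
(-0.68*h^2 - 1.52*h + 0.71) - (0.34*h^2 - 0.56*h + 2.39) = -1.02*h^2 - 0.96*h - 1.68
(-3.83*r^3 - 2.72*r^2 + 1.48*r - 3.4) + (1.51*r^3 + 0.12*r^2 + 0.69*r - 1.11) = -2.32*r^3 - 2.6*r^2 + 2.17*r - 4.51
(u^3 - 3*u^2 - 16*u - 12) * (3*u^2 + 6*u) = 3*u^5 - 3*u^4 - 66*u^3 - 132*u^2 - 72*u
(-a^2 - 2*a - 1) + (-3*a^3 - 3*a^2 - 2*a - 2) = -3*a^3 - 4*a^2 - 4*a - 3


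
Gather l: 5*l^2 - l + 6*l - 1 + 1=5*l^2 + 5*l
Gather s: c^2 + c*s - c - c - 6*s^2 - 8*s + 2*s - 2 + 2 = c^2 - 2*c - 6*s^2 + s*(c - 6)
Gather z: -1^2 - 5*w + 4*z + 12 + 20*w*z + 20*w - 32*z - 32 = 15*w + z*(20*w - 28) - 21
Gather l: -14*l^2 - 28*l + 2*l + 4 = -14*l^2 - 26*l + 4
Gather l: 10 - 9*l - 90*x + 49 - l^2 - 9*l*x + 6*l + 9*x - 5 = -l^2 + l*(-9*x - 3) - 81*x + 54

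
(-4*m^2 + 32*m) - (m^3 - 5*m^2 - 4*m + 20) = -m^3 + m^2 + 36*m - 20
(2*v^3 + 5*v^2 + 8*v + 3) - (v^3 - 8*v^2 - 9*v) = v^3 + 13*v^2 + 17*v + 3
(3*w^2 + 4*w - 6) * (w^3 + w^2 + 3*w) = 3*w^5 + 7*w^4 + 7*w^3 + 6*w^2 - 18*w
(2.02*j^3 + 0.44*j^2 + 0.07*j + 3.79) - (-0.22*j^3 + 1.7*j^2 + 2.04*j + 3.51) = 2.24*j^3 - 1.26*j^2 - 1.97*j + 0.28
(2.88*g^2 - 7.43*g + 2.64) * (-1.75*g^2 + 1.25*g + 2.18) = -5.04*g^4 + 16.6025*g^3 - 7.6291*g^2 - 12.8974*g + 5.7552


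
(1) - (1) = 0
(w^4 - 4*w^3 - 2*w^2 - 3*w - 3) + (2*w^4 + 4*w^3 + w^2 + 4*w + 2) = 3*w^4 - w^2 + w - 1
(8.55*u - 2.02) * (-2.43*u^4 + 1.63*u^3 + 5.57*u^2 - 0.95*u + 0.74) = -20.7765*u^5 + 18.8451*u^4 + 44.3309*u^3 - 19.3739*u^2 + 8.246*u - 1.4948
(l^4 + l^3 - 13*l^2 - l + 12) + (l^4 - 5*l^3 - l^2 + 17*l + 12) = 2*l^4 - 4*l^3 - 14*l^2 + 16*l + 24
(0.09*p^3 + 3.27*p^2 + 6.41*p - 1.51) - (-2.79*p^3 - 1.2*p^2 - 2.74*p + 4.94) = 2.88*p^3 + 4.47*p^2 + 9.15*p - 6.45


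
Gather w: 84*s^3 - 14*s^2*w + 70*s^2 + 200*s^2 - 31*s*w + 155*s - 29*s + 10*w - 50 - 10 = 84*s^3 + 270*s^2 + 126*s + w*(-14*s^2 - 31*s + 10) - 60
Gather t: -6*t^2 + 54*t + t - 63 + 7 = -6*t^2 + 55*t - 56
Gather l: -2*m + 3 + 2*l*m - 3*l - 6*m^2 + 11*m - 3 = l*(2*m - 3) - 6*m^2 + 9*m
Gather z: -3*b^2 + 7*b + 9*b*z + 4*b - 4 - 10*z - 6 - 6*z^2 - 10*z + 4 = -3*b^2 + 11*b - 6*z^2 + z*(9*b - 20) - 6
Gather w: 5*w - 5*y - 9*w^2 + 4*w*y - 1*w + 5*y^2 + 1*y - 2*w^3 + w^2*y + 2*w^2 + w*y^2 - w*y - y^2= -2*w^3 + w^2*(y - 7) + w*(y^2 + 3*y + 4) + 4*y^2 - 4*y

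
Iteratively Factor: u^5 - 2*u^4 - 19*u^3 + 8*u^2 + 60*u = (u + 3)*(u^4 - 5*u^3 - 4*u^2 + 20*u) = (u - 2)*(u + 3)*(u^3 - 3*u^2 - 10*u) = (u - 2)*(u + 2)*(u + 3)*(u^2 - 5*u) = u*(u - 2)*(u + 2)*(u + 3)*(u - 5)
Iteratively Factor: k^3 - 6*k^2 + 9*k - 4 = (k - 4)*(k^2 - 2*k + 1) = (k - 4)*(k - 1)*(k - 1)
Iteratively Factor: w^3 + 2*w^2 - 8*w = (w)*(w^2 + 2*w - 8) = w*(w - 2)*(w + 4)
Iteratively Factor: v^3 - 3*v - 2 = (v - 2)*(v^2 + 2*v + 1) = (v - 2)*(v + 1)*(v + 1)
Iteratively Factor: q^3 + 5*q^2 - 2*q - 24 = (q + 4)*(q^2 + q - 6) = (q - 2)*(q + 4)*(q + 3)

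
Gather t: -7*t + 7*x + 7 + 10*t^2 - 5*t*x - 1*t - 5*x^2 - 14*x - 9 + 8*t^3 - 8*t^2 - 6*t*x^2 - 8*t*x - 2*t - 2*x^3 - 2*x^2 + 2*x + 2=8*t^3 + 2*t^2 + t*(-6*x^2 - 13*x - 10) - 2*x^3 - 7*x^2 - 5*x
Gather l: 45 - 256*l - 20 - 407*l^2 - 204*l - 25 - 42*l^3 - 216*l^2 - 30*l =-42*l^3 - 623*l^2 - 490*l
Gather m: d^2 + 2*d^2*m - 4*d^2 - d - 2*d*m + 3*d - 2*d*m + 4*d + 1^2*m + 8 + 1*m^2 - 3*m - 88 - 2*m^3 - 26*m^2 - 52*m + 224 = -3*d^2 + 6*d - 2*m^3 - 25*m^2 + m*(2*d^2 - 4*d - 54) + 144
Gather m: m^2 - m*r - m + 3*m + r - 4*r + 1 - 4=m^2 + m*(2 - r) - 3*r - 3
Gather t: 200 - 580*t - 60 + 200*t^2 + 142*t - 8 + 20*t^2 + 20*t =220*t^2 - 418*t + 132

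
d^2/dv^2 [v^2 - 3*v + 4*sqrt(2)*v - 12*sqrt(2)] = 2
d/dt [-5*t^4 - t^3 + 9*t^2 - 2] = t*(-20*t^2 - 3*t + 18)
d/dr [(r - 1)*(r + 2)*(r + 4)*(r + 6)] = 4*r^3 + 33*r^2 + 64*r + 4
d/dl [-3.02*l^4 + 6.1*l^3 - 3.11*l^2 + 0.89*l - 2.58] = -12.08*l^3 + 18.3*l^2 - 6.22*l + 0.89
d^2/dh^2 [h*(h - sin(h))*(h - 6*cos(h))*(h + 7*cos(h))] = -sqrt(2)*h^3*cos(h + pi/4) + 2*h^2*sin(2*h) - 6*sqrt(2)*h^2*sin(h + pi/4) + 84*h^2*cos(2*h) + 12*h^2 - 33*h*sin(h)/2 + 168*h*sin(2*h) - 189*h*sin(3*h)/2 + 6*h*cos(h) - 4*h*cos(2*h) - sin(2*h) + 21*cos(h) - 42*cos(2*h) + 63*cos(3*h) - 42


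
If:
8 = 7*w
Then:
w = 8/7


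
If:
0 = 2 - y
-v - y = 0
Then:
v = -2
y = 2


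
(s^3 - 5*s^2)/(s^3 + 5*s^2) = (s - 5)/(s + 5)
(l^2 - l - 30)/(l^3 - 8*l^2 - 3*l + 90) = (l + 5)/(l^2 - 2*l - 15)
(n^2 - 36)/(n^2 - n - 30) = (n + 6)/(n + 5)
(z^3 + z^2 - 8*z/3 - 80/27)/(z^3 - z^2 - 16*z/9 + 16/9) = (9*z^2 - 3*z - 20)/(3*(3*z^2 - 7*z + 4))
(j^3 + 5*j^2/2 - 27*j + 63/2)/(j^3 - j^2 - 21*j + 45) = (2*j^2 + 11*j - 21)/(2*(j^2 + 2*j - 15))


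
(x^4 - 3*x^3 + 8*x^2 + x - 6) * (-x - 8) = -x^5 - 5*x^4 + 16*x^3 - 65*x^2 - 2*x + 48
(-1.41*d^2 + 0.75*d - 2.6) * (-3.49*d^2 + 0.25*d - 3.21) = 4.9209*d^4 - 2.97*d^3 + 13.7876*d^2 - 3.0575*d + 8.346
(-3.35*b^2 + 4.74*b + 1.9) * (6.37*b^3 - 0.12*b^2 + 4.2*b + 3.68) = -21.3395*b^5 + 30.5958*b^4 - 2.5358*b^3 + 7.352*b^2 + 25.4232*b + 6.992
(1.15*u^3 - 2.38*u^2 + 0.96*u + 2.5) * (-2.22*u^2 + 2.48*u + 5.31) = -2.553*u^5 + 8.1356*u^4 - 1.9271*u^3 - 15.807*u^2 + 11.2976*u + 13.275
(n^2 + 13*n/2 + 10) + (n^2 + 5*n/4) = 2*n^2 + 31*n/4 + 10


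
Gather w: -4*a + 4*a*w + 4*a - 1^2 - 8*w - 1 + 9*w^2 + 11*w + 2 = 9*w^2 + w*(4*a + 3)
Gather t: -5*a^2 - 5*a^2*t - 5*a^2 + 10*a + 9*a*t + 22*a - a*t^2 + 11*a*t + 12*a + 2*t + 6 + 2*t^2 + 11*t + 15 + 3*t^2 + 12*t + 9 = -10*a^2 + 44*a + t^2*(5 - a) + t*(-5*a^2 + 20*a + 25) + 30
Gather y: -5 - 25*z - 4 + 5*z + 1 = -20*z - 8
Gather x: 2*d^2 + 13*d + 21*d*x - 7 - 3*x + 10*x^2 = 2*d^2 + 13*d + 10*x^2 + x*(21*d - 3) - 7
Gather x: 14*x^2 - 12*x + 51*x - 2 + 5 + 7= 14*x^2 + 39*x + 10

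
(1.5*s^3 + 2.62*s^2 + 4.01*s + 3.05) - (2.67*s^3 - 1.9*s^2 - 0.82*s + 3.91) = -1.17*s^3 + 4.52*s^2 + 4.83*s - 0.86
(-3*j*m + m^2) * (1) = -3*j*m + m^2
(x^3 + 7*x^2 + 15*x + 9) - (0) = x^3 + 7*x^2 + 15*x + 9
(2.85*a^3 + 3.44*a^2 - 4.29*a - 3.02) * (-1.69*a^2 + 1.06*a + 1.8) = -4.8165*a^5 - 2.7926*a^4 + 16.0265*a^3 + 6.7484*a^2 - 10.9232*a - 5.436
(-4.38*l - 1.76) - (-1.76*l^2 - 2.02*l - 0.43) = 1.76*l^2 - 2.36*l - 1.33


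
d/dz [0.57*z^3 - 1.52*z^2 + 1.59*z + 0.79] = 1.71*z^2 - 3.04*z + 1.59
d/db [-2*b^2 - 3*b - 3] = -4*b - 3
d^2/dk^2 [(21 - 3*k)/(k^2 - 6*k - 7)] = -6/(k^3 + 3*k^2 + 3*k + 1)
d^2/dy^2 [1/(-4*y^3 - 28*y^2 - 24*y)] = (y*(3*y + 7)*(y^2 + 7*y + 6) - (3*y^2 + 14*y + 6)^2)/(2*y^3*(y^2 + 7*y + 6)^3)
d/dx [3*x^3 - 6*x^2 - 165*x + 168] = 9*x^2 - 12*x - 165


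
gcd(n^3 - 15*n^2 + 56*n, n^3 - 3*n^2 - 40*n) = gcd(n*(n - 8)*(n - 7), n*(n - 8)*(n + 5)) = n^2 - 8*n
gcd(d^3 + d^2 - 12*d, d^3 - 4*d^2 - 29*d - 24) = 1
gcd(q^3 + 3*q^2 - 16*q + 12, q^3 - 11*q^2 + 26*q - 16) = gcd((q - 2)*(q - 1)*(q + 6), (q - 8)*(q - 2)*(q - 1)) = q^2 - 3*q + 2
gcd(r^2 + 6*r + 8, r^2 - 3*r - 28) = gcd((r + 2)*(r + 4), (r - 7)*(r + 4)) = r + 4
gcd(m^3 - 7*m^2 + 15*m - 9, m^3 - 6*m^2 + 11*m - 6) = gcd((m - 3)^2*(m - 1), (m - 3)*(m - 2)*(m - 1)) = m^2 - 4*m + 3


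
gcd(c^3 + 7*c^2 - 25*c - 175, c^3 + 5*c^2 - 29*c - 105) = c^2 + 2*c - 35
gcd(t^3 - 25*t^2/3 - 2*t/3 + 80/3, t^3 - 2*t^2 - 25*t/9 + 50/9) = t^2 - t/3 - 10/3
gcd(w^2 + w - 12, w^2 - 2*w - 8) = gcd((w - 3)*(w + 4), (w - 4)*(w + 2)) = 1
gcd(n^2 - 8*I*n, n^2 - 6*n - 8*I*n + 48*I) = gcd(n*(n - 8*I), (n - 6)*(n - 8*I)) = n - 8*I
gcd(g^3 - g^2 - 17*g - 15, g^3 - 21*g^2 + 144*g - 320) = g - 5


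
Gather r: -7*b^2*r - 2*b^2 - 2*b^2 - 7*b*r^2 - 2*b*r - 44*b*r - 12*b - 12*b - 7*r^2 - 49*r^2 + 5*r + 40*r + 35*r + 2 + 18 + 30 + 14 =-4*b^2 - 24*b + r^2*(-7*b - 56) + r*(-7*b^2 - 46*b + 80) + 64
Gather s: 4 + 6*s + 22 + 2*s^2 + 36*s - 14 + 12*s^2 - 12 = 14*s^2 + 42*s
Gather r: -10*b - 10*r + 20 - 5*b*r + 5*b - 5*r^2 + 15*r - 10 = -5*b - 5*r^2 + r*(5 - 5*b) + 10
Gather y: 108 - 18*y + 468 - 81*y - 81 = 495 - 99*y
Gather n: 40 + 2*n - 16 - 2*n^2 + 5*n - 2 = -2*n^2 + 7*n + 22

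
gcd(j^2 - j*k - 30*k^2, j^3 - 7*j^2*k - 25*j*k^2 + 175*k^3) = j + 5*k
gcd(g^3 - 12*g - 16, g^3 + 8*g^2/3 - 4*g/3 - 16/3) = g^2 + 4*g + 4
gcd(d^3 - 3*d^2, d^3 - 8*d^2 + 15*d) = d^2 - 3*d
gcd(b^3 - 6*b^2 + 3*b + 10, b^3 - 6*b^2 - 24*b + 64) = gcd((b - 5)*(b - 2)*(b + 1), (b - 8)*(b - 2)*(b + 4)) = b - 2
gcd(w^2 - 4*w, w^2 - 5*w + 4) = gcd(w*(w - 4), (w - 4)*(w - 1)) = w - 4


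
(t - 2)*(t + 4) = t^2 + 2*t - 8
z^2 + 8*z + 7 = (z + 1)*(z + 7)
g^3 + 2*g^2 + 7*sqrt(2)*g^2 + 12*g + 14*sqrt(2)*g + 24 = (g + 2)*(g + sqrt(2))*(g + 6*sqrt(2))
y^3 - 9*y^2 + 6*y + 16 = (y - 8)*(y - 2)*(y + 1)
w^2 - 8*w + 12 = (w - 6)*(w - 2)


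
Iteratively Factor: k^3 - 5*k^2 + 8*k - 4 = (k - 2)*(k^2 - 3*k + 2) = (k - 2)*(k - 1)*(k - 2)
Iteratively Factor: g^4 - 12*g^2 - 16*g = (g)*(g^3 - 12*g - 16) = g*(g - 4)*(g^2 + 4*g + 4) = g*(g - 4)*(g + 2)*(g + 2)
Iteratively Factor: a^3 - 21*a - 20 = (a - 5)*(a^2 + 5*a + 4) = (a - 5)*(a + 4)*(a + 1)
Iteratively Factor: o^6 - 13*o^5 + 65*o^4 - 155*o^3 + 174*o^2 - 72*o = (o - 1)*(o^5 - 12*o^4 + 53*o^3 - 102*o^2 + 72*o) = (o - 2)*(o - 1)*(o^4 - 10*o^3 + 33*o^2 - 36*o) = (o - 3)*(o - 2)*(o - 1)*(o^3 - 7*o^2 + 12*o) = o*(o - 3)*(o - 2)*(o - 1)*(o^2 - 7*o + 12) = o*(o - 4)*(o - 3)*(o - 2)*(o - 1)*(o - 3)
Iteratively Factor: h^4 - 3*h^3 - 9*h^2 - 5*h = (h)*(h^3 - 3*h^2 - 9*h - 5) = h*(h - 5)*(h^2 + 2*h + 1) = h*(h - 5)*(h + 1)*(h + 1)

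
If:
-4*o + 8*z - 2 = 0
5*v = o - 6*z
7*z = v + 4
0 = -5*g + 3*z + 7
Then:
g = 17/10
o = 1/2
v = -1/2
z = 1/2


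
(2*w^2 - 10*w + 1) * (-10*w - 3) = -20*w^3 + 94*w^2 + 20*w - 3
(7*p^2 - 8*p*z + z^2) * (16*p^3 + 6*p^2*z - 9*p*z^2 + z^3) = 112*p^5 - 86*p^4*z - 95*p^3*z^2 + 85*p^2*z^3 - 17*p*z^4 + z^5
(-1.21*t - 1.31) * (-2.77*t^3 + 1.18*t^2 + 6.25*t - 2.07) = 3.3517*t^4 + 2.2009*t^3 - 9.1083*t^2 - 5.6828*t + 2.7117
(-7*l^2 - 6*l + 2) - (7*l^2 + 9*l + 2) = -14*l^2 - 15*l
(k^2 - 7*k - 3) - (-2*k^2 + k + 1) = 3*k^2 - 8*k - 4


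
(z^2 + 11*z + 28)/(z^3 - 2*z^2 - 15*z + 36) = (z + 7)/(z^2 - 6*z + 9)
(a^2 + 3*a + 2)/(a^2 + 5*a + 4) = (a + 2)/(a + 4)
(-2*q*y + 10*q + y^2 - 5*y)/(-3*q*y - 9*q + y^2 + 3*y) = (2*q*y - 10*q - y^2 + 5*y)/(3*q*y + 9*q - y^2 - 3*y)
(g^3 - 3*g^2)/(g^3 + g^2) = (g - 3)/(g + 1)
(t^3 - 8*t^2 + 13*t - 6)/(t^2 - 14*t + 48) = (t^2 - 2*t + 1)/(t - 8)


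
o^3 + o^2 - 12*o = o*(o - 3)*(o + 4)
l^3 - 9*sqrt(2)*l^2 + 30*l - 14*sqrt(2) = (l - 7*sqrt(2))*(l - sqrt(2))^2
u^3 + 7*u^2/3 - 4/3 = (u - 2/3)*(u + 1)*(u + 2)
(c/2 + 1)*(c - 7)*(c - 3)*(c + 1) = c^4/2 - 7*c^3/2 - 7*c^2/2 + 43*c/2 + 21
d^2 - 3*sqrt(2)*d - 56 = (d - 7*sqrt(2))*(d + 4*sqrt(2))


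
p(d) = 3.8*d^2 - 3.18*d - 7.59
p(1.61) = -2.86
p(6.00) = 110.13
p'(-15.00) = -117.18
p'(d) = 7.6*d - 3.18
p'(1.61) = 9.06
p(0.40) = -8.25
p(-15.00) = 895.11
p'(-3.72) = -31.45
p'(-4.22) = -35.25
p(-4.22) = 73.50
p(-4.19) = 72.45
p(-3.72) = 56.83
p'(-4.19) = -35.02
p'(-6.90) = -55.62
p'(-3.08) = -26.59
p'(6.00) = 42.42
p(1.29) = -5.37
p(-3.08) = 38.25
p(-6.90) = 195.27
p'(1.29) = 6.62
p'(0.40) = -0.14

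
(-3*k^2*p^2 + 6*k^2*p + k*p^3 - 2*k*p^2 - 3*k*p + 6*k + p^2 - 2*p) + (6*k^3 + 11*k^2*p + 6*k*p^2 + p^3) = 6*k^3 - 3*k^2*p^2 + 17*k^2*p + k*p^3 + 4*k*p^2 - 3*k*p + 6*k + p^3 + p^2 - 2*p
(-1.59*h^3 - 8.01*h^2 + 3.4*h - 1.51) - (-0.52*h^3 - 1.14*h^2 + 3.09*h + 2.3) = -1.07*h^3 - 6.87*h^2 + 0.31*h - 3.81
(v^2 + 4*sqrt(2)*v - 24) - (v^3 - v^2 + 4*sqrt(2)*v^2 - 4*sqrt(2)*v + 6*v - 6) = -v^3 - 4*sqrt(2)*v^2 + 2*v^2 - 6*v + 8*sqrt(2)*v - 18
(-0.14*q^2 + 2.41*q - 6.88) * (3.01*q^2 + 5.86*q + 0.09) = -0.4214*q^4 + 6.4337*q^3 - 6.59879999999999*q^2 - 40.0999*q - 0.6192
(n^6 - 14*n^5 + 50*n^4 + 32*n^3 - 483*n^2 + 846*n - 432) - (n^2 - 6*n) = n^6 - 14*n^5 + 50*n^4 + 32*n^3 - 484*n^2 + 852*n - 432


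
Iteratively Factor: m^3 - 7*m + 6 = (m - 2)*(m^2 + 2*m - 3) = (m - 2)*(m - 1)*(m + 3)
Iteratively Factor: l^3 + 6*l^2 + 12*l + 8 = (l + 2)*(l^2 + 4*l + 4) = (l + 2)^2*(l + 2)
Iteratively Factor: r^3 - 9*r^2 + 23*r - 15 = (r - 5)*(r^2 - 4*r + 3) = (r - 5)*(r - 3)*(r - 1)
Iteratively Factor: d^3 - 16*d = (d)*(d^2 - 16) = d*(d + 4)*(d - 4)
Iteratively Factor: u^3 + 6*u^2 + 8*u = (u)*(u^2 + 6*u + 8) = u*(u + 2)*(u + 4)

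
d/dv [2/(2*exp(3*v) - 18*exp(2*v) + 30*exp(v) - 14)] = 3*(-exp(2*v) + 6*exp(v) - 5)*exp(v)/(exp(3*v) - 9*exp(2*v) + 15*exp(v) - 7)^2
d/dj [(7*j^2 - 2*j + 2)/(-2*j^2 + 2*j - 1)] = 2*(5*j^2 - 3*j - 1)/(4*j^4 - 8*j^3 + 8*j^2 - 4*j + 1)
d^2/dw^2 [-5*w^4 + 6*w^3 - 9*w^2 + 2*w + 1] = -60*w^2 + 36*w - 18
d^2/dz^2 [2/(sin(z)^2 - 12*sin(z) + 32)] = 4*(-2*sin(z)^4 + 18*sin(z)^3 - 5*sin(z)^2 - 228*sin(z) + 112)/(sin(z)^2 - 12*sin(z) + 32)^3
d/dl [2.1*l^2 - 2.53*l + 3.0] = 4.2*l - 2.53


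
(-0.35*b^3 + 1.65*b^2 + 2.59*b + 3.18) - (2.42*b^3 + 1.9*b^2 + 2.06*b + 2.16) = -2.77*b^3 - 0.25*b^2 + 0.53*b + 1.02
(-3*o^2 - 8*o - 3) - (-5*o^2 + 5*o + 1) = 2*o^2 - 13*o - 4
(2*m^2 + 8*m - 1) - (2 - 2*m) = 2*m^2 + 10*m - 3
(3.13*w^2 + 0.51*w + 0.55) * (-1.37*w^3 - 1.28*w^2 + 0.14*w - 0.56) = -4.2881*w^5 - 4.7051*w^4 - 0.9681*w^3 - 2.3854*w^2 - 0.2086*w - 0.308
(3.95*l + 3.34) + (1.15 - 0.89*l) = 3.06*l + 4.49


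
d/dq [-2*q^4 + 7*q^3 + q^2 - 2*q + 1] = -8*q^3 + 21*q^2 + 2*q - 2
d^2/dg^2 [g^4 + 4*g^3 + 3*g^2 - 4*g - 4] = 12*g^2 + 24*g + 6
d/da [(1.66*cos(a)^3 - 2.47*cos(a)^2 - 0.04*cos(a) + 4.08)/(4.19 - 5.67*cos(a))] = (18.8244*cos(a)^3 - 34.8711*cos(a)^2 + 20.6986*cos(a) - 22.966)*sin(a)/(32.1489*cos(a)^2 - 47.5146*cos(a) + 17.5561)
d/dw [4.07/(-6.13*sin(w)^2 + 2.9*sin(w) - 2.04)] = (49.8982*sin(w) - 11.803)*cos(w)/(6.13*sin(w)^2 - 2.9*sin(w) + 2.04)^2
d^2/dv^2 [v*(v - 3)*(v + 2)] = 6*v - 2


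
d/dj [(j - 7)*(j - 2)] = 2*j - 9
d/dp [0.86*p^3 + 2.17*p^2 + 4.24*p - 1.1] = 2.58*p^2 + 4.34*p + 4.24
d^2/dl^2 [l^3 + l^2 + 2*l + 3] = 6*l + 2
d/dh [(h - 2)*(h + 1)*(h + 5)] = 3*h^2 + 8*h - 7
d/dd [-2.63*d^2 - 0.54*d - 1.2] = -5.26*d - 0.54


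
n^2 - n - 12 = (n - 4)*(n + 3)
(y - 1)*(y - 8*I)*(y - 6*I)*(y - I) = y^4 - y^3 - 15*I*y^3 - 62*y^2 + 15*I*y^2 + 62*y + 48*I*y - 48*I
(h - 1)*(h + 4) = h^2 + 3*h - 4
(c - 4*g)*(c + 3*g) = c^2 - c*g - 12*g^2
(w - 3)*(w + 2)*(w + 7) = w^3 + 6*w^2 - 13*w - 42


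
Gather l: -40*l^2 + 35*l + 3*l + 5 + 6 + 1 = -40*l^2 + 38*l + 12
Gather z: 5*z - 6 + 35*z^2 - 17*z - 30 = 35*z^2 - 12*z - 36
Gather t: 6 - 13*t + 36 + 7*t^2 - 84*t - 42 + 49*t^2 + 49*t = 56*t^2 - 48*t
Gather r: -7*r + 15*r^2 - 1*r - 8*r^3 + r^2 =-8*r^3 + 16*r^2 - 8*r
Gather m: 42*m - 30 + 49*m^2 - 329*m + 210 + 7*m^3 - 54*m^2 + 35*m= 7*m^3 - 5*m^2 - 252*m + 180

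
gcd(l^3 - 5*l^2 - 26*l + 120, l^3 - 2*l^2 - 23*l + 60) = l^2 + l - 20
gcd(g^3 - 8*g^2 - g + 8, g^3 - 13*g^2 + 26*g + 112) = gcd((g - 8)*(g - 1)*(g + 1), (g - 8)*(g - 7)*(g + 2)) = g - 8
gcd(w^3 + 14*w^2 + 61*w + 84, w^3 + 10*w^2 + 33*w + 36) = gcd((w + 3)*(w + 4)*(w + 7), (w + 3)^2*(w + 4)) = w^2 + 7*w + 12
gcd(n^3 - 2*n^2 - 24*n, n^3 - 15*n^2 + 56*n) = n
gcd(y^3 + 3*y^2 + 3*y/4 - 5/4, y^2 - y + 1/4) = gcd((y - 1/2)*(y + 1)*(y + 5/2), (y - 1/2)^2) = y - 1/2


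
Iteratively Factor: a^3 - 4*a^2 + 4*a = (a - 2)*(a^2 - 2*a) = (a - 2)^2*(a)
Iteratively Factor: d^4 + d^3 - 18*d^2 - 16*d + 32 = (d - 1)*(d^3 + 2*d^2 - 16*d - 32) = (d - 1)*(d + 4)*(d^2 - 2*d - 8) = (d - 4)*(d - 1)*(d + 4)*(d + 2)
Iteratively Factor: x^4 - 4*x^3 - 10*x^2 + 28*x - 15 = (x + 3)*(x^3 - 7*x^2 + 11*x - 5) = (x - 1)*(x + 3)*(x^2 - 6*x + 5) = (x - 1)^2*(x + 3)*(x - 5)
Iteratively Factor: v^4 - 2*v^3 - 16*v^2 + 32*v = (v - 2)*(v^3 - 16*v) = (v - 2)*(v + 4)*(v^2 - 4*v) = v*(v - 2)*(v + 4)*(v - 4)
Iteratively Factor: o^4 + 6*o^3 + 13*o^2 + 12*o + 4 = (o + 1)*(o^3 + 5*o^2 + 8*o + 4) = (o + 1)^2*(o^2 + 4*o + 4) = (o + 1)^2*(o + 2)*(o + 2)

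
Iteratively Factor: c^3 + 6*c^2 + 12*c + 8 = (c + 2)*(c^2 + 4*c + 4) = (c + 2)^2*(c + 2)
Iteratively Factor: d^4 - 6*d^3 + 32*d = (d + 2)*(d^3 - 8*d^2 + 16*d) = (d - 4)*(d + 2)*(d^2 - 4*d) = (d - 4)^2*(d + 2)*(d)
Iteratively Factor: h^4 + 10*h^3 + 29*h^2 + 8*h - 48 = (h + 3)*(h^3 + 7*h^2 + 8*h - 16) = (h - 1)*(h + 3)*(h^2 + 8*h + 16) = (h - 1)*(h + 3)*(h + 4)*(h + 4)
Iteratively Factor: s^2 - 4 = (s - 2)*(s + 2)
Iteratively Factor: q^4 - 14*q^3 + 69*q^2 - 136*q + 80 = (q - 5)*(q^3 - 9*q^2 + 24*q - 16) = (q - 5)*(q - 4)*(q^2 - 5*q + 4) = (q - 5)*(q - 4)*(q - 1)*(q - 4)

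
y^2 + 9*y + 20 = (y + 4)*(y + 5)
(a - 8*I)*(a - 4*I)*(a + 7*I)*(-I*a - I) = -I*a^4 - 5*a^3 - I*a^3 - 5*a^2 - 52*I*a^2 - 224*a - 52*I*a - 224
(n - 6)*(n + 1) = n^2 - 5*n - 6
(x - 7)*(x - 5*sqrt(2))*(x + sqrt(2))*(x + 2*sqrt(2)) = x^4 - 7*x^3 - 2*sqrt(2)*x^3 - 26*x^2 + 14*sqrt(2)*x^2 - 20*sqrt(2)*x + 182*x + 140*sqrt(2)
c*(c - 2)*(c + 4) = c^3 + 2*c^2 - 8*c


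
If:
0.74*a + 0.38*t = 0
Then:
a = -0.513513513513513*t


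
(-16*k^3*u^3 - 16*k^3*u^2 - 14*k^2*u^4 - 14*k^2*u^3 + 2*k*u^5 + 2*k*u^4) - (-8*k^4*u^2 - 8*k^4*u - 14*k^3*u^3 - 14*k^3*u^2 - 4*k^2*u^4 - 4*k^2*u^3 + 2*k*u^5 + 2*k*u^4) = 8*k^4*u^2 + 8*k^4*u - 2*k^3*u^3 - 2*k^3*u^2 - 10*k^2*u^4 - 10*k^2*u^3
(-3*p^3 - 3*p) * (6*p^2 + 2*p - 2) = -18*p^5 - 6*p^4 - 12*p^3 - 6*p^2 + 6*p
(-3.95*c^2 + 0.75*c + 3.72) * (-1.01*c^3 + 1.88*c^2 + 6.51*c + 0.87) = 3.9895*c^5 - 8.1835*c^4 - 28.0617*c^3 + 8.4396*c^2 + 24.8697*c + 3.2364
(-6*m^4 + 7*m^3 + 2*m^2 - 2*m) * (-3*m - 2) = 18*m^5 - 9*m^4 - 20*m^3 + 2*m^2 + 4*m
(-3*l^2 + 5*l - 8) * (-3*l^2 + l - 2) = 9*l^4 - 18*l^3 + 35*l^2 - 18*l + 16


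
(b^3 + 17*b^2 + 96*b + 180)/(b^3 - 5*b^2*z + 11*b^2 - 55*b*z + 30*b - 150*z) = (-b - 6)/(-b + 5*z)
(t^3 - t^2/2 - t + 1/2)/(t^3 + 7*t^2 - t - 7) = (t - 1/2)/(t + 7)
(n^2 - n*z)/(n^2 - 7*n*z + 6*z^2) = n/(n - 6*z)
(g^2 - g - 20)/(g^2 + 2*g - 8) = (g - 5)/(g - 2)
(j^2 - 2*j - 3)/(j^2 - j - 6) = (j + 1)/(j + 2)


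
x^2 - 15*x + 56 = (x - 8)*(x - 7)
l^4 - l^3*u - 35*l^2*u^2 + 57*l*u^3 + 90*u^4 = (l - 5*u)*(l - 3*u)*(l + u)*(l + 6*u)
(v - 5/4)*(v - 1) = v^2 - 9*v/4 + 5/4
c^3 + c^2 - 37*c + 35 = (c - 5)*(c - 1)*(c + 7)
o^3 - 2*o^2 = o^2*(o - 2)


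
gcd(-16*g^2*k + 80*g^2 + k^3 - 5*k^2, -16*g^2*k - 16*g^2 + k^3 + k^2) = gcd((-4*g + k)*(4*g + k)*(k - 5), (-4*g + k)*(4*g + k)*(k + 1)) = 16*g^2 - k^2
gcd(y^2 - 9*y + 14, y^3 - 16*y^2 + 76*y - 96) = y - 2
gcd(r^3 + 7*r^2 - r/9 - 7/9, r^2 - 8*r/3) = 1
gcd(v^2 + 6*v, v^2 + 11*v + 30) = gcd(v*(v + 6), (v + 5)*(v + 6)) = v + 6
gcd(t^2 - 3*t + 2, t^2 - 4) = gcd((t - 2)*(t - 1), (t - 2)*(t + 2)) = t - 2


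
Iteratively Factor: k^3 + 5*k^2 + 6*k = (k)*(k^2 + 5*k + 6) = k*(k + 3)*(k + 2)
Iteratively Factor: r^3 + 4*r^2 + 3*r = (r + 1)*(r^2 + 3*r) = r*(r + 1)*(r + 3)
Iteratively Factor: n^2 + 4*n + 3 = (n + 3)*(n + 1)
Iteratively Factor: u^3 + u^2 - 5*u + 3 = (u - 1)*(u^2 + 2*u - 3) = (u - 1)^2*(u + 3)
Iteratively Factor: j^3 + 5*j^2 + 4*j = (j + 4)*(j^2 + j) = (j + 1)*(j + 4)*(j)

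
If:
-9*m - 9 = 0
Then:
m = -1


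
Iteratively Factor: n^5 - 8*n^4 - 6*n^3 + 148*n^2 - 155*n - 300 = (n + 4)*(n^4 - 12*n^3 + 42*n^2 - 20*n - 75) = (n - 5)*(n + 4)*(n^3 - 7*n^2 + 7*n + 15) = (n - 5)^2*(n + 4)*(n^2 - 2*n - 3) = (n - 5)^2*(n - 3)*(n + 4)*(n + 1)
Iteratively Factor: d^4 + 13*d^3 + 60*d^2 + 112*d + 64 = (d + 4)*(d^3 + 9*d^2 + 24*d + 16) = (d + 4)^2*(d^2 + 5*d + 4) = (d + 1)*(d + 4)^2*(d + 4)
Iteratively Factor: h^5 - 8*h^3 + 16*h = (h)*(h^4 - 8*h^2 + 16) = h*(h - 2)*(h^3 + 2*h^2 - 4*h - 8) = h*(h - 2)^2*(h^2 + 4*h + 4) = h*(h - 2)^2*(h + 2)*(h + 2)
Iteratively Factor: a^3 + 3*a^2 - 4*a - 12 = (a + 3)*(a^2 - 4) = (a + 2)*(a + 3)*(a - 2)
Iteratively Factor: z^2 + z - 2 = (z - 1)*(z + 2)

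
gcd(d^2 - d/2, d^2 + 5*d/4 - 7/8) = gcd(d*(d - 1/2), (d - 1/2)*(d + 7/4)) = d - 1/2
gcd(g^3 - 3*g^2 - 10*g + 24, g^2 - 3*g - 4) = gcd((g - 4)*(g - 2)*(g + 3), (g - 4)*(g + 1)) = g - 4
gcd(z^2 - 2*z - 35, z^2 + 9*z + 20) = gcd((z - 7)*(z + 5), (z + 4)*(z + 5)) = z + 5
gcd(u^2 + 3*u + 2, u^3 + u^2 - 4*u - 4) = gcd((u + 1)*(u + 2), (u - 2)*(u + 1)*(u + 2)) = u^2 + 3*u + 2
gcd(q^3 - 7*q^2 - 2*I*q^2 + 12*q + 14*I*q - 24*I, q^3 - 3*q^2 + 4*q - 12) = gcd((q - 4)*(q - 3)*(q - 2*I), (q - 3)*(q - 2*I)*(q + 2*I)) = q^2 + q*(-3 - 2*I) + 6*I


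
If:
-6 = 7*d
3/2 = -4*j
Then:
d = -6/7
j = -3/8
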